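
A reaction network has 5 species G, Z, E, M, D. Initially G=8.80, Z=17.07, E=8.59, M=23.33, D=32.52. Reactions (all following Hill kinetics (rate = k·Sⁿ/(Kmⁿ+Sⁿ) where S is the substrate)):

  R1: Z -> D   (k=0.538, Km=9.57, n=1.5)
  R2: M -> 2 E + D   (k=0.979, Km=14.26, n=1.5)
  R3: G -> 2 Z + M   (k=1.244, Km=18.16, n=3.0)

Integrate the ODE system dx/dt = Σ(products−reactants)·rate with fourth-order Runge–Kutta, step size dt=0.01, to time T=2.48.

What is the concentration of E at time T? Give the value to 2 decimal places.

RK4 with dt=0.01: 248 steps to T=2.48. Trajectory (selected grid times):
t=0.00: G=8.80 Z=17.07 E=8.59 M=23.33 D=32.52
t=0.28: G=8.76 Z=17.03 E=8.96 M=23.18 D=32.81
t=0.55: G=8.73 Z=17.00 E=9.32 M=23.04 D=33.09
t=0.83: G=8.70 Z=16.96 E=9.68 M=22.89 D=33.38
t=1.10: G=8.66 Z=16.93 E=10.04 M=22.74 D=33.66
t=1.38: G=8.63 Z=16.89 E=10.40 M=22.59 D=33.95
t=1.65: G=8.60 Z=16.85 E=10.76 M=22.45 D=34.23
t=1.93: G=8.56 Z=16.81 E=11.12 M=22.30 D=34.51
t=2.20: G=8.53 Z=16.78 E=11.47 M=22.16 D=34.79
t=2.48: G=8.50 Z=16.74 E=11.83 M=22.01 D=35.08
Read off E at T=2.48: 11.83

E at T = 11.83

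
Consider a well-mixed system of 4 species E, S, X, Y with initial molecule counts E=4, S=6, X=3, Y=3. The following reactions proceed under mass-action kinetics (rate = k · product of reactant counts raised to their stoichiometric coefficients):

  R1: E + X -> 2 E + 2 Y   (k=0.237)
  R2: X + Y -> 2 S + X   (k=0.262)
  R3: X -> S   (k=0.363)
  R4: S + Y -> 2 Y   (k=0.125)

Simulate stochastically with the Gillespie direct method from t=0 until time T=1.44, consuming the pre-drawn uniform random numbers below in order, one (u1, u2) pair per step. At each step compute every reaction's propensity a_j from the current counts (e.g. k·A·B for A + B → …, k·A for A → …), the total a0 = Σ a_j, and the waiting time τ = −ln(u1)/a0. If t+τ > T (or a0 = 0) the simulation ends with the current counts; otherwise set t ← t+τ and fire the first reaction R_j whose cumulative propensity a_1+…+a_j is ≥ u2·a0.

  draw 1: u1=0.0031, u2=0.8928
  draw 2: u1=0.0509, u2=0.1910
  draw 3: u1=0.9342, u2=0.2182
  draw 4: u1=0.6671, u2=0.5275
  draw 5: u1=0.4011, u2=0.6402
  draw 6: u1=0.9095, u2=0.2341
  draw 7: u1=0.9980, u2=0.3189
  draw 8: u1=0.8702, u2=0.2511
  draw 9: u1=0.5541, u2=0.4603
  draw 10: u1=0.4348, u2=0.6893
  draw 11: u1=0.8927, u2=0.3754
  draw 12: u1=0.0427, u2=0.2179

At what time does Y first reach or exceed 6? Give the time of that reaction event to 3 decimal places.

Threshold first reached at t = 0.987

t=0.000: E=4 S=6 X=3 Y=3
Draw 1: a1=2.844, a2=2.358, a3=1.089, a4=2.250, a0=8.541; τ=−ln(0.0031)/8.541=0.676 → t=0.676; u2·a0=0.8928·8.541=7.625; a1+…+a3=6.291 < 7.625 ≤ a1+…+a4=8.541 → R4 fires; E=4 S=5 X=3 Y=4
Draw 2: a1=2.844, a2=3.144, a3=1.089, a4=2.500, a0=9.577; τ=−ln(0.0509)/9.577=0.311 → t=0.987; u2·a0=0.1910·9.577=1.829 ≤ a1=2.844 → R1 fires; E=5 S=5 X=2 Y=6
Draw 3: a1=2.370, a2=3.144, a3=0.726, a4=3.750, a0=9.990; τ=−ln(0.9342)/9.990=0.007 → t=0.994; u2·a0=0.2182·9.990=2.180 ≤ a1=2.370 → R1 fires; E=6 S=5 X=1 Y=8
Draw 4: a1=1.422, a2=2.096, a3=0.363, a4=5.000, a0=8.881; τ=−ln(0.6671)/8.881=0.046 → t=1.040; u2·a0=0.5275·8.881=4.685; a1+…+a3=3.881 < 4.685 ≤ a1+…+a4=8.881 → R4 fires; E=6 S=4 X=1 Y=9
Draw 5: a1=1.422, a2=2.358, a3=0.363, a4=4.500, a0=8.643; τ=−ln(0.4011)/8.643=0.106 → t=1.145; u2·a0=0.6402·8.643=5.533; a1+…+a3=4.143 < 5.533 ≤ a1+…+a4=8.643 → R4 fires; E=6 S=3 X=1 Y=10
Draw 6: a1=1.422, a2=2.620, a3=0.363, a4=3.750, a0=8.155; τ=−ln(0.9095)/8.155=0.012 → t=1.157; u2·a0=0.2341·8.155=1.909; a1=1.422 < 1.909 ≤ a1+a2=4.042 → R2 fires; E=6 S=5 X=1 Y=9
Draw 7: a1=1.422, a2=2.358, a3=0.363, a4=5.625, a0=9.768; τ=−ln(0.9980)/9.768=0.000 → t=1.157; u2·a0=0.3189·9.768=3.115; a1=1.422 < 3.115 ≤ a1+a2=3.780 → R2 fires; E=6 S=7 X=1 Y=8
Draw 8: a1=1.422, a2=2.096, a3=0.363, a4=7.000, a0=10.881; τ=−ln(0.8702)/10.881=0.013 → t=1.170; u2·a0=0.2511·10.881=2.732; a1=1.422 < 2.732 ≤ a1+a2=3.518 → R2 fires; E=6 S=9 X=1 Y=7
Draw 9: a1=1.422, a2=1.834, a3=0.363, a4=7.875, a0=11.494; τ=−ln(0.5541)/11.494=0.051 → t=1.221; u2·a0=0.4603·11.494=5.291; a1+…+a3=3.619 < 5.291 ≤ a1+…+a4=11.494 → R4 fires; E=6 S=8 X=1 Y=8
Draw 10: a1=1.422, a2=2.096, a3=0.363, a4=8.000, a0=11.881; τ=−ln(0.4348)/11.881=0.070 → t=1.291; u2·a0=0.6893·11.881=8.190; a1+…+a3=3.881 < 8.190 ≤ a1+…+a4=11.881 → R4 fires; E=6 S=7 X=1 Y=9
Draw 11: a1=1.422, a2=2.358, a3=0.363, a4=7.875, a0=12.018; τ=−ln(0.8927)/12.018=0.009 → t=1.301; u2·a0=0.3754·12.018=4.512; a1+…+a3=4.143 < 4.512 ≤ a1+…+a4=12.018 → R4 fires; E=6 S=6 X=1 Y=10
Draw 12: a1=1.422, a2=2.620, a3=0.363, a4=7.500, a0=11.905; τ=−ln(0.0427)/11.905=0.265 → t=1.566 > T=1.44: stop.
Y first becomes ≥ 6 when it reaches 6 at the event at t=0.987.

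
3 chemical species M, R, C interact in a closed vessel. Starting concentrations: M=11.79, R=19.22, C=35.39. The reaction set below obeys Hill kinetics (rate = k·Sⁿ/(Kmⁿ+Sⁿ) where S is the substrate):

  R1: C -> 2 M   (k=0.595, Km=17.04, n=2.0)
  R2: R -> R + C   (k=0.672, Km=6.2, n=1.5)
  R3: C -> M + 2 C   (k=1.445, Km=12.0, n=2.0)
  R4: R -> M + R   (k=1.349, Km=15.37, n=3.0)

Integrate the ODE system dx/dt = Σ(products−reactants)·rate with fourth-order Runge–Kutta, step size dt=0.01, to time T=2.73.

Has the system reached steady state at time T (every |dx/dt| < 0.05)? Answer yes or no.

RK4 with dt=0.01: 273 steps to T=2.73. Trajectory (selected grid times):
t=0.00: M=11.79 R=19.22 C=35.39
t=0.30: M=12.74 R=19.22 C=35.80
t=0.61: M=13.72 R=19.22 C=36.23
t=0.91: M=14.67 R=19.22 C=36.65
t=1.21: M=15.62 R=19.22 C=37.06
t=1.52: M=16.61 R=19.22 C=37.49
t=1.82: M=17.57 R=19.22 C=37.91
t=2.12: M=18.53 R=19.22 C=38.32
t=2.43: M=19.52 R=19.22 C=38.75
t=2.73: M=20.49 R=19.22 C=39.17
Rates at T: R1=0.5003, R2=0.5679, R3=1.3210, R4=0.8925
dx/dt at T (Σ net stoichiometry × rate): M=+3.2142, R=+0.0000, C=+1.3886
Largest |dx/dt| is |+3.2142| (M) ≥ 0.05 → not steady.

Steady state at T: no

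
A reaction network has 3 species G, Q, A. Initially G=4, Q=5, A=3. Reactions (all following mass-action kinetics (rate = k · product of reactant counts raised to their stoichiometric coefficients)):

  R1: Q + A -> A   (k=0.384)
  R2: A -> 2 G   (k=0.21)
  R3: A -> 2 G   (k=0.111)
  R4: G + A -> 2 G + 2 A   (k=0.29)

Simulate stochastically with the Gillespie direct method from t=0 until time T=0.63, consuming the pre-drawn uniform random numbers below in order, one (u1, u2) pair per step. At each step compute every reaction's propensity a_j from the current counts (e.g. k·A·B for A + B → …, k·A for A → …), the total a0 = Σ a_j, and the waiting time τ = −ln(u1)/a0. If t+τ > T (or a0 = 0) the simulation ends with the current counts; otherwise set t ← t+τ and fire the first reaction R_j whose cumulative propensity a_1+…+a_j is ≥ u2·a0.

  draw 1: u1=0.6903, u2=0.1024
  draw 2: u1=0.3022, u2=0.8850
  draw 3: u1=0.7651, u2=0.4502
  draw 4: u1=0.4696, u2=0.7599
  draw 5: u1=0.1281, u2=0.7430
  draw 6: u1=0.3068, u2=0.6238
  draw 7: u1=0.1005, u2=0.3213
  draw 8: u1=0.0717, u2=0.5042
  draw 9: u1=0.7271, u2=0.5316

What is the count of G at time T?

G at T = 11

t=0.000: G=4 Q=5 A=3
Draw 1: a1=5.760, a2=0.630, a3=0.333, a4=3.480, a0=10.203; τ=−ln(0.6903)/10.203=0.036 → t=0.036; u2·a0=0.1024·10.203=1.045 ≤ a1=5.760 → R1 fires; G=4 Q=4 A=3
Draw 2: a1=4.608, a2=0.630, a3=0.333, a4=3.480, a0=9.051; τ=−ln(0.3022)/9.051=0.132 → t=0.169; u2·a0=0.8850·9.051=8.010; a1+…+a3=5.571 < 8.010 ≤ a1+…+a4=9.051 → R4 fires; G=5 Q=4 A=4
Draw 3: a1=6.144, a2=0.840, a3=0.444, a4=5.800, a0=13.228; τ=−ln(0.7651)/13.228=0.020 → t=0.189; u2·a0=0.4502·13.228=5.955 ≤ a1=6.144 → R1 fires; G=5 Q=3 A=4
Draw 4: a1=4.608, a2=0.840, a3=0.444, a4=5.800, a0=11.692; τ=−ln(0.4696)/11.692=0.065 → t=0.253; u2·a0=0.7599·11.692=8.885; a1+…+a3=5.892 < 8.885 ≤ a1+…+a4=11.692 → R4 fires; G=6 Q=3 A=5
Draw 5: a1=5.760, a2=1.050, a3=0.555, a4=8.700, a0=16.065; τ=−ln(0.1281)/16.065=0.128 → t=0.381; u2·a0=0.7430·16.065=11.936; a1+…+a3=7.365 < 11.936 ≤ a1+…+a4=16.065 → R4 fires; G=7 Q=3 A=6
Draw 6: a1=6.912, a2=1.260, a3=0.666, a4=12.180, a0=21.018; τ=−ln(0.3068)/21.018=0.056 → t=0.438; u2·a0=0.6238·21.018=13.111; a1+…+a3=8.838 < 13.111 ≤ a1+…+a4=21.018 → R4 fires; G=8 Q=3 A=7
Draw 7: a1=8.064, a2=1.470, a3=0.777, a4=16.240, a0=26.551; τ=−ln(0.1005)/26.551=0.087 → t=0.524; u2·a0=0.3213·26.551=8.531; a1=8.064 < 8.531 ≤ a1+a2=9.534 → R2 fires; G=10 Q=3 A=6
Draw 8: a1=6.912, a2=1.260, a3=0.666, a4=17.400, a0=26.238; τ=−ln(0.0717)/26.238=0.100 → t=0.625; u2·a0=0.5042·26.238=13.229; a1+…+a3=8.838 < 13.229 ≤ a1+…+a4=26.238 → R4 fires; G=11 Q=3 A=7
Draw 9: a1=8.064, a2=1.470, a3=0.777, a4=22.330, a0=32.641; τ=−ln(0.7271)/32.641=0.010 → t=0.634 > T=0.63: stop.
Read off G at T=0.63: 11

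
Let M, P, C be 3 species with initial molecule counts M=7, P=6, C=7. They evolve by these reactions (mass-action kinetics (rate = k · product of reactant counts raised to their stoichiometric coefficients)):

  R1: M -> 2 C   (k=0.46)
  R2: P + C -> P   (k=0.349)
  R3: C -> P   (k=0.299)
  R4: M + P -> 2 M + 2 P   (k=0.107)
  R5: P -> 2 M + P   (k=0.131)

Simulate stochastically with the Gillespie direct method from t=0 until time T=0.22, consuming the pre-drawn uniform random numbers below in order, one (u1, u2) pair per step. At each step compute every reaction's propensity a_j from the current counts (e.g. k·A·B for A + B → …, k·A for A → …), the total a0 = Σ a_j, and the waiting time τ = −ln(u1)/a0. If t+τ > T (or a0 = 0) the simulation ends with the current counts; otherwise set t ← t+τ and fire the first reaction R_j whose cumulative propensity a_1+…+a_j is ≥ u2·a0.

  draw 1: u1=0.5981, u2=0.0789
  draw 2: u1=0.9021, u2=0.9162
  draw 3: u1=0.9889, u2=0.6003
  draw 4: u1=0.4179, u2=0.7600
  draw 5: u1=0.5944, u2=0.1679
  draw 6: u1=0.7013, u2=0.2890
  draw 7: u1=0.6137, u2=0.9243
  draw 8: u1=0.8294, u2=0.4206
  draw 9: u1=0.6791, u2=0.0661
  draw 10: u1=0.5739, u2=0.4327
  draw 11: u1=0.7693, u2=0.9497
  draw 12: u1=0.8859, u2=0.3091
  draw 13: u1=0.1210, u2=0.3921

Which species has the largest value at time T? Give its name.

Dominant species at T: P

t=0.000: M=7 P=6 C=7
Draw 1: a1=3.220, a2=14.658, a3=2.093, a4=4.494, a5=0.786, a0=25.251; τ=−ln(0.5981)/25.251=0.020 → t=0.020; u2·a0=0.0789·25.251=1.992 ≤ a1=3.220 → R1 fires; M=6 P=6 C=9
Draw 2: a1=2.760, a2=18.846, a3=2.691, a4=3.852, a5=0.786, a0=28.935; τ=−ln(0.9021)/28.935=0.004 → t=0.024; u2·a0=0.9162·28.935=26.510; a1+…+a3=24.297 < 26.510 ≤ a1+…+a4=28.149 → R4 fires; M=7 P=7 C=9
Draw 3: a1=3.220, a2=21.987, a3=2.691, a4=5.243, a5=0.917, a0=34.058; τ=−ln(0.9889)/34.058=0.000 → t=0.024; u2·a0=0.6003·34.058=20.445; a1=3.220 < 20.445 ≤ a1+a2=25.207 → R2 fires; M=7 P=7 C=8
Draw 4: a1=3.220, a2=19.544, a3=2.392, a4=5.243, a5=0.917, a0=31.316; τ=−ln(0.4179)/31.316=0.028 → t=0.052; u2·a0=0.7600·31.316=23.800; a1+a2=22.764 < 23.800 ≤ a1+…+a3=25.156 → R3 fires; M=7 P=8 C=7
Draw 5: a1=3.220, a2=19.544, a3=2.093, a4=5.992, a5=1.048, a0=31.897; τ=−ln(0.5944)/31.897=0.016 → t=0.068; u2·a0=0.1679·31.897=5.356; a1=3.220 < 5.356 ≤ a1+a2=22.764 → R2 fires; M=7 P=8 C=6
Draw 6: a1=3.220, a2=16.752, a3=1.794, a4=5.992, a5=1.048, a0=28.806; τ=−ln(0.7013)/28.806=0.012 → t=0.081; u2·a0=0.2890·28.806=8.325; a1=3.220 < 8.325 ≤ a1+a2=19.972 → R2 fires; M=7 P=8 C=5
Draw 7: a1=3.220, a2=13.960, a3=1.495, a4=5.992, a5=1.048, a0=25.715; τ=−ln(0.6137)/25.715=0.019 → t=0.100; u2·a0=0.9243·25.715=23.768; a1+…+a3=18.675 < 23.768 ≤ a1+…+a4=24.667 → R4 fires; M=8 P=9 C=5
Draw 8: a1=3.680, a2=15.705, a3=1.495, a4=7.704, a5=1.179, a0=29.763; τ=−ln(0.8294)/29.763=0.006 → t=0.106; u2·a0=0.4206·29.763=12.518; a1=3.680 < 12.518 ≤ a1+a2=19.385 → R2 fires; M=8 P=9 C=4
Draw 9: a1=3.680, a2=12.564, a3=1.196, a4=7.704, a5=1.179, a0=26.323; τ=−ln(0.6791)/26.323=0.015 → t=0.121; u2·a0=0.0661·26.323=1.740 ≤ a1=3.680 → R1 fires; M=7 P=9 C=6
Draw 10: a1=3.220, a2=18.846, a3=1.794, a4=6.741, a5=1.179, a0=31.780; τ=−ln(0.5739)/31.780=0.017 → t=0.138; u2·a0=0.4327·31.780=13.751; a1=3.220 < 13.751 ≤ a1+a2=22.066 → R2 fires; M=7 P=9 C=5
Draw 11: a1=3.220, a2=15.705, a3=1.495, a4=6.741, a5=1.179, a0=28.340; τ=−ln(0.7693)/28.340=0.009 → t=0.147; u2·a0=0.9497·28.340=26.914; a1+…+a3=20.420 < 26.914 ≤ a1+…+a4=27.161 → R4 fires; M=8 P=10 C=5
Draw 12: a1=3.680, a2=17.450, a3=1.495, a4=8.560, a5=1.310, a0=32.495; τ=−ln(0.8859)/32.495=0.004 → t=0.151; u2·a0=0.3091·32.495=10.044; a1=3.680 < 10.044 ≤ a1+a2=21.130 → R2 fires; M=8 P=10 C=4
Draw 13: a1=3.680, a2=13.960, a3=1.196, a4=8.560, a5=1.310, a0=28.706; τ=−ln(0.1210)/28.706=0.074 → t=0.225 > T=0.22: stop.
At T=0.22: M=8 P=10 C=4; the largest is P.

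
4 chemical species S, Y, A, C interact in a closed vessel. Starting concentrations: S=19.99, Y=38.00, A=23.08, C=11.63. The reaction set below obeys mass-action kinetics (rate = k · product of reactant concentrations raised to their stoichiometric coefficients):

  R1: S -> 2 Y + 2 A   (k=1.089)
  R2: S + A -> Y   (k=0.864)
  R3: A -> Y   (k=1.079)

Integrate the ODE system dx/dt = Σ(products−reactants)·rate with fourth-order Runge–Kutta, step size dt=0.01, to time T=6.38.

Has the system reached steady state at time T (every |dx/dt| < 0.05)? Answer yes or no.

RK4 with dt=0.01: 638 steps to T=6.38. Trajectory (selected grid times):
t=0.00: S=19.99 Y=38.00 A=23.08 C=11.63
t=0.71: S=0.14 Y=64.91 A=3.58 C=11.63
t=1.42: S=0.01 Y=66.99 A=1.66 C=11.63
t=2.13: S=0.00 Y=67.89 A=0.77 C=11.63
t=2.84: S=0.00 Y=68.31 A=0.36 C=11.63
t=3.54: S=0.00 Y=68.50 A=0.17 C=11.63
t=4.25: S=0.00 Y=68.59 A=0.08 C=11.63
t=4.96: S=0.00 Y=68.64 A=0.04 C=11.63
t=5.67: S=0.00 Y=68.66 A=0.02 C=11.63
t=6.38: S=0.00 Y=68.67 A=0.01 C=11.63
Rates at T: R1=0.0000, R2=0.0000, R3=0.0087
dx/dt at T (Σ net stoichiometry × rate): S=-0.0000, Y=+0.0087, A=-0.0087, C=+0.0000
Largest |dx/dt| is |+0.0087| (Y) < 0.05 → steady.

Steady state at T: yes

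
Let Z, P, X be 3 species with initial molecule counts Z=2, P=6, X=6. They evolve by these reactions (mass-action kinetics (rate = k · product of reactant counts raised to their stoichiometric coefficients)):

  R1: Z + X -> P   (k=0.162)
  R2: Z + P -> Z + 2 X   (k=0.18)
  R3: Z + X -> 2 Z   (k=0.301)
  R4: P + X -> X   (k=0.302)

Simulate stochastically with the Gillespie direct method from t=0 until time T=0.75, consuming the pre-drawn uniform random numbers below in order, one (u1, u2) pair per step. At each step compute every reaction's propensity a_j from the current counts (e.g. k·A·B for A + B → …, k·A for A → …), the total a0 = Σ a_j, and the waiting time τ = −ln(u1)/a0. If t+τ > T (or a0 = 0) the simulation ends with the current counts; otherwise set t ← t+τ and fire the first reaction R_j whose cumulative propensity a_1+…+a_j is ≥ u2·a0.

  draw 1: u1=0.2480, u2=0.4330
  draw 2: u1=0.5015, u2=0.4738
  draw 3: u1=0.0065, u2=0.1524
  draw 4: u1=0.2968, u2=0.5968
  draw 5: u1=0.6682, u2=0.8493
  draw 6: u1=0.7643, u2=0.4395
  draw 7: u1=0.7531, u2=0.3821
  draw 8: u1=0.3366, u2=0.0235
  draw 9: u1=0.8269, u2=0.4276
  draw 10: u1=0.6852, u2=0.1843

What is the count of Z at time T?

Z at T = 4

t=0.000: Z=2 P=6 X=6
Draw 1: a1=1.944, a2=2.160, a3=3.612, a4=10.872, a0=18.588; τ=−ln(0.2480)/18.588=0.075 → t=0.075; u2·a0=0.4330·18.588=8.049; a1+…+a3=7.716 < 8.049 ≤ a1+…+a4=18.588 → R4 fires; Z=2 P=5 X=6
Draw 2: a1=1.944, a2=1.800, a3=3.612, a4=9.060, a0=16.416; τ=−ln(0.5015)/16.416=0.042 → t=0.117; u2·a0=0.4738·16.416=7.778; a1+…+a3=7.356 < 7.778 ≤ a1+…+a4=16.416 → R4 fires; Z=2 P=4 X=6
Draw 3: a1=1.944, a2=1.440, a3=3.612, a4=7.248, a0=14.244; τ=−ln(0.0065)/14.244=0.354 → t=0.471; u2·a0=0.1524·14.244=2.171; a1=1.944 < 2.171 ≤ a1+a2=3.384 → R2 fires; Z=2 P=3 X=8
Draw 4: a1=2.592, a2=1.080, a3=4.816, a4=7.248, a0=15.736; τ=−ln(0.2968)/15.736=0.077 → t=0.548; u2·a0=0.5968·15.736=9.391; a1+…+a3=8.488 < 9.391 ≤ a1+…+a4=15.736 → R4 fires; Z=2 P=2 X=8
Draw 5: a1=2.592, a2=0.720, a3=4.816, a4=4.832, a0=12.960; τ=−ln(0.6682)/12.960=0.031 → t=0.579; u2·a0=0.8493·12.960=11.007; a1+…+a3=8.128 < 11.007 ≤ a1+…+a4=12.960 → R4 fires; Z=2 P=1 X=8
Draw 6: a1=2.592, a2=0.360, a3=4.816, a4=2.416, a0=10.184; τ=−ln(0.7643)/10.184=0.026 → t=0.605; u2·a0=0.4395·10.184=4.476; a1+a2=2.952 < 4.476 ≤ a1+…+a3=7.768 → R3 fires; Z=3 P=1 X=7
Draw 7: a1=3.402, a2=0.540, a3=6.321, a4=2.114, a0=12.377; τ=−ln(0.7531)/12.377=0.023 → t=0.628; u2·a0=0.3821·12.377=4.729; a1+a2=3.942 < 4.729 ≤ a1+…+a3=10.263 → R3 fires; Z=4 P=1 X=6
Draw 8: a1=3.888, a2=0.720, a3=7.224, a4=1.812, a0=13.644; τ=−ln(0.3366)/13.644=0.080 → t=0.708; u2·a0=0.0235·13.644=0.321 ≤ a1=3.888 → R1 fires; Z=3 P=2 X=5
Draw 9: a1=2.430, a2=1.080, a3=4.515, a4=3.020, a0=11.045; τ=−ln(0.8269)/11.045=0.017 → t=0.725; u2·a0=0.4276·11.045=4.723; a1+a2=3.510 < 4.723 ≤ a1+…+a3=8.025 → R3 fires; Z=4 P=2 X=4
Draw 10: a1=2.592, a2=1.440, a3=4.816, a4=2.416, a0=11.264; τ=−ln(0.6852)/11.264=0.034 → t=0.759 > T=0.75: stop.
Read off Z at T=0.75: 4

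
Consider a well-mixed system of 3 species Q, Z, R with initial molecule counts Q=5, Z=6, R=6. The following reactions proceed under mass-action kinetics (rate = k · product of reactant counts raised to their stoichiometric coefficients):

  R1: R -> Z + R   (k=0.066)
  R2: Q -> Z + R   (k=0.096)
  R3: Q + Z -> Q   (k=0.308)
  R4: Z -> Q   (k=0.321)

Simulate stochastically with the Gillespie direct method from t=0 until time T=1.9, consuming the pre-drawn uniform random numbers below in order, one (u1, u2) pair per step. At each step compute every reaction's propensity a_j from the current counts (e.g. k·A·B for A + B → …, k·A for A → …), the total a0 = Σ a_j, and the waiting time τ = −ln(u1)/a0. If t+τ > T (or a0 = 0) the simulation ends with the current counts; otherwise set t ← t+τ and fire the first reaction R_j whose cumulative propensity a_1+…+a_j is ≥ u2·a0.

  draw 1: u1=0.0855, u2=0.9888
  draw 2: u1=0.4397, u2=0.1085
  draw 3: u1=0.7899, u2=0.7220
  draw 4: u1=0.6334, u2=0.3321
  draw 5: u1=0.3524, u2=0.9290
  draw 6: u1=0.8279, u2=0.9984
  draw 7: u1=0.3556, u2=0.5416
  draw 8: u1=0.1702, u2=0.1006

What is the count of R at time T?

R at T = 7

t=0.000: Q=5 Z=6 R=6
Draw 1: a1=0.396, a2=0.480, a3=9.240, a4=1.926, a0=12.042; τ=−ln(0.0855)/12.042=0.204 → t=0.204; u2·a0=0.9888·12.042=11.907; a1+…+a3=10.116 < 11.907 ≤ a1+…+a4=12.042 → R4 fires; Q=6 Z=5 R=6
Draw 2: a1=0.396, a2=0.576, a3=9.240, a4=1.605, a0=11.817; τ=−ln(0.4397)/11.817=0.070 → t=0.274; u2·a0=0.1085·11.817=1.282; a1+a2=0.972 < 1.282 ≤ a1+…+a3=10.212 → R3 fires; Q=6 Z=4 R=6
Draw 3: a1=0.396, a2=0.576, a3=7.392, a4=1.284, a0=9.648; τ=−ln(0.7899)/9.648=0.024 → t=0.298; u2·a0=0.7220·9.648=6.966; a1+a2=0.972 < 6.966 ≤ a1+…+a3=8.364 → R3 fires; Q=6 Z=3 R=6
Draw 4: a1=0.396, a2=0.576, a3=5.544, a4=0.963, a0=7.479; τ=−ln(0.6334)/7.479=0.061 → t=0.359; u2·a0=0.3321·7.479=2.484; a1+a2=0.972 < 2.484 ≤ a1+…+a3=6.516 → R3 fires; Q=6 Z=2 R=6
Draw 5: a1=0.396, a2=0.576, a3=3.696, a4=0.642, a0=5.310; τ=−ln(0.3524)/5.310=0.196 → t=0.556; u2·a0=0.9290·5.310=4.933; a1+…+a3=4.668 < 4.933 ≤ a1+…+a4=5.310 → R4 fires; Q=7 Z=1 R=6
Draw 6: a1=0.396, a2=0.672, a3=2.156, a4=0.321, a0=3.545; τ=−ln(0.8279)/3.545=0.053 → t=0.609; u2·a0=0.9984·3.545=3.539; a1+…+a3=3.224 < 3.539 ≤ a1+…+a4=3.545 → R4 fires; Q=8 Z=0 R=6
Draw 7: a1=0.396, a2=0.768, a3=0.000, a4=0.000, a0=1.164; τ=−ln(0.3556)/1.164=0.888 → t=1.497; u2·a0=0.5416·1.164=0.630; a1=0.396 < 0.630 ≤ a1+a2=1.164 → R2 fires; Q=7 Z=1 R=7
Draw 8: a1=0.462, a2=0.672, a3=2.156, a4=0.321, a0=3.611; τ=−ln(0.1702)/3.611=0.490 → t=1.988 > T=1.9: stop.
Read off R at T=1.9: 7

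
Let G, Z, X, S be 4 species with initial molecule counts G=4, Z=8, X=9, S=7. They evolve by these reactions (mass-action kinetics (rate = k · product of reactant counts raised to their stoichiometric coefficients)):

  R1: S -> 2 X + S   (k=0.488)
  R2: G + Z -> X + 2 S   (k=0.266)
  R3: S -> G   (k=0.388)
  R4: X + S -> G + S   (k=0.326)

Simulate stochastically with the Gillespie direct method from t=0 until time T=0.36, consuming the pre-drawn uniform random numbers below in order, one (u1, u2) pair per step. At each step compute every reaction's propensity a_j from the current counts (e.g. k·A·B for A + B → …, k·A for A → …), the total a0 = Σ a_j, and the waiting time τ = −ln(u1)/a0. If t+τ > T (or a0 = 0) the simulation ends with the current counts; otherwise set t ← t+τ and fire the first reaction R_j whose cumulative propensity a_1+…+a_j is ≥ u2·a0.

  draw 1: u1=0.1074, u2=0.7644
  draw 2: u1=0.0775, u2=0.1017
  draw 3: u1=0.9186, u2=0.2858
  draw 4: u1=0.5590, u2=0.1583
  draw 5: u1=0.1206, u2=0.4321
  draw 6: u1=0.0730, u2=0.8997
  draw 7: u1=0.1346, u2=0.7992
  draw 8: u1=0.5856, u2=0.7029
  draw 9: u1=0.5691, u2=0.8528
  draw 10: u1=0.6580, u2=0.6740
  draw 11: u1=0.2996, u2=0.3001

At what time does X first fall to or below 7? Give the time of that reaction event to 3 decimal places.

t=0.000: G=4 Z=8 X=9 S=7
Draw 1: a1=3.416, a2=8.512, a3=2.716, a4=20.538, a0=35.182; τ=−ln(0.1074)/35.182=0.063 → t=0.063; u2·a0=0.7644·35.182=26.893; a1+…+a3=14.644 < 26.893 ≤ a1+…+a4=35.182 → R4 fires; G=5 Z=8 X=8 S=7
Draw 2: a1=3.416, a2=10.640, a3=2.716, a4=18.256, a0=35.028; τ=−ln(0.0775)/35.028=0.073 → t=0.136; u2·a0=0.1017·35.028=3.562; a1=3.416 < 3.562 ≤ a1+a2=14.056 → R2 fires; G=4 Z=7 X=9 S=9
Draw 3: a1=4.392, a2=7.448, a3=3.492, a4=26.406, a0=41.738; τ=−ln(0.9186)/41.738=0.002 → t=0.138; u2·a0=0.2858·41.738=11.929; a1+a2=11.840 < 11.929 ≤ a1+…+a3=15.332 → R3 fires; G=5 Z=7 X=9 S=8
Draw 4: a1=3.904, a2=9.310, a3=3.104, a4=23.472, a0=39.790; τ=−ln(0.5590)/39.790=0.015 → t=0.153; u2·a0=0.1583·39.790=6.299; a1=3.904 < 6.299 ≤ a1+a2=13.214 → R2 fires; G=4 Z=6 X=10 S=10
Draw 5: a1=4.880, a2=6.384, a3=3.880, a4=32.600, a0=47.744; τ=−ln(0.1206)/47.744=0.044 → t=0.197; u2·a0=0.4321·47.744=20.630; a1+…+a3=15.144 < 20.630 ≤ a1+…+a4=47.744 → R4 fires; G=5 Z=6 X=9 S=10
Draw 6: a1=4.880, a2=7.980, a3=3.880, a4=29.340, a0=46.080; τ=−ln(0.0730)/46.080=0.057 → t=0.254; u2·a0=0.8997·46.080=41.458; a1+…+a3=16.740 < 41.458 ≤ a1+…+a4=46.080 → R4 fires; G=6 Z=6 X=8 S=10
Draw 7: a1=4.880, a2=9.576, a3=3.880, a4=26.080, a0=44.416; τ=−ln(0.1346)/44.416=0.045 → t=0.299; u2·a0=0.7992·44.416=35.497; a1+…+a3=18.336 < 35.497 ≤ a1+…+a4=44.416 → R4 fires; G=7 Z=6 X=7 S=10
Draw 8: a1=4.880, a2=11.172, a3=3.880, a4=22.820, a0=42.752; τ=−ln(0.5856)/42.752=0.013 → t=0.312; u2·a0=0.7029·42.752=30.050; a1+…+a3=19.932 < 30.050 ≤ a1+…+a4=42.752 → R4 fires; G=8 Z=6 X=6 S=10
Draw 9: a1=4.880, a2=12.768, a3=3.880, a4=19.560, a0=41.088; τ=−ln(0.5691)/41.088=0.014 → t=0.326; u2·a0=0.8528·41.088=35.040; a1+…+a3=21.528 < 35.040 ≤ a1+…+a4=41.088 → R4 fires; G=9 Z=6 X=5 S=10
Draw 10: a1=4.880, a2=14.364, a3=3.880, a4=16.300, a0=39.424; τ=−ln(0.6580)/39.424=0.011 → t=0.336; u2·a0=0.6740·39.424=26.572; a1+…+a3=23.124 < 26.572 ≤ a1+…+a4=39.424 → R4 fires; G=10 Z=6 X=4 S=10
Draw 11: a1=4.880, a2=15.960, a3=3.880, a4=13.040, a0=37.760; τ=−ln(0.2996)/37.760=0.032 → t=0.368 > T=0.36: stop.
X first becomes ≤ 7 when it reaches 7 at the event at t=0.299.

Threshold first reached at t = 0.299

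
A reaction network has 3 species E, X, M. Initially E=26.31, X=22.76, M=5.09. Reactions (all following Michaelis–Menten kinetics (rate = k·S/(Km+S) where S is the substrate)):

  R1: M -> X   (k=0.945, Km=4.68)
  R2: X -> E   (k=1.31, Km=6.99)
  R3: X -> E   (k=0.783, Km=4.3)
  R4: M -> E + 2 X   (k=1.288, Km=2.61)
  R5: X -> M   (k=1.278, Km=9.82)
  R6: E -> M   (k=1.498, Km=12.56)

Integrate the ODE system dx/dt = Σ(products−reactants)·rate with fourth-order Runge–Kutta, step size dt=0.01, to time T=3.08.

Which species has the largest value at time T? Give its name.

Dominant species at T: E

RK4 with dt=0.01: 308 steps to T=3.08. Trajectory (selected grid times):
t=0.00: E=26.31 X=22.76 M=5.09
t=0.34: E=26.82 X=22.64 M=5.28
t=0.68: E=27.33 X=22.54 M=5.46
t=1.03: E=27.86 X=22.44 M=5.65
t=1.37: E=28.37 X=22.35 M=5.82
t=1.71: E=28.88 X=22.28 M=6.00
t=2.05: E=29.39 X=22.21 M=6.17
t=2.40: E=29.92 X=22.14 M=6.34
t=2.74: E=30.43 X=22.09 M=6.50
t=3.08: E=30.95 X=22.04 M=6.66
At T=3.08: E=30.95 X=22.04 M=6.66; the largest is E.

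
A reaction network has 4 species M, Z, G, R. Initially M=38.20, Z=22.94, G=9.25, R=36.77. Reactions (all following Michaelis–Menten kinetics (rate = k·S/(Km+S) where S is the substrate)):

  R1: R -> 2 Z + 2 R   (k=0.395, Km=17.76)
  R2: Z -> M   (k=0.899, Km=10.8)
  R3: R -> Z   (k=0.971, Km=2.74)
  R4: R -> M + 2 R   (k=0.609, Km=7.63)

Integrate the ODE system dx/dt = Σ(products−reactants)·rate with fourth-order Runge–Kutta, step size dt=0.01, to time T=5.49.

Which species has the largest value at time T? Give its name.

Dominant species at T: M

RK4 with dt=0.01: 549 steps to T=5.49. Trajectory (selected grid times):
t=0.00: M=38.20 Z=22.94 G=9.25 R=36.77
t=0.61: M=38.88 Z=23.44 G=9.25 R=36.69
t=1.22: M=39.57 Z=23.94 G=9.25 R=36.61
t=1.83: M=40.25 Z=24.44 G=9.25 R=36.53
t=2.44: M=40.94 Z=24.93 G=9.25 R=36.44
t=3.05: M=41.63 Z=25.42 G=9.25 R=36.36
t=3.66: M=42.32 Z=25.91 G=9.25 R=36.28
t=4.27: M=43.02 Z=26.40 G=9.25 R=36.20
t=4.88: M=43.72 Z=26.88 G=9.25 R=36.12
t=5.49: M=44.42 Z=27.36 G=9.25 R=36.03
At T=5.49: M=44.42 Z=27.36 G=9.25 R=36.03; the largest is M.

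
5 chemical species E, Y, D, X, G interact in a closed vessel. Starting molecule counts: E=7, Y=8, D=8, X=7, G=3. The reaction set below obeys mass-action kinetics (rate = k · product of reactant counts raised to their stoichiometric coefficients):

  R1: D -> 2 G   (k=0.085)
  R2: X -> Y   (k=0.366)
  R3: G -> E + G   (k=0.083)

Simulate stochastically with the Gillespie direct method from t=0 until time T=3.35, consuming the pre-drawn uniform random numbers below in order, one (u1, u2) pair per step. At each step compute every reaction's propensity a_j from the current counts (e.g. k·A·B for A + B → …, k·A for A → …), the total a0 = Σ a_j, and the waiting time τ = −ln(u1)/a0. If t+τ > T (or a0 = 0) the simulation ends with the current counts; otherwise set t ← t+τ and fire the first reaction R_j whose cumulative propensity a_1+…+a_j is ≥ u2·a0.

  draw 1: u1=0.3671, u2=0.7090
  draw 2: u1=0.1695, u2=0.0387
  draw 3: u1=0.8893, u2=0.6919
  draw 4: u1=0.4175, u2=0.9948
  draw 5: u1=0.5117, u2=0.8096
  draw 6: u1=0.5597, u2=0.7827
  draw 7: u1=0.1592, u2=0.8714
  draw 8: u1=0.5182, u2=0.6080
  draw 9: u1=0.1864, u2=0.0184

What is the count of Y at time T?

Y at T = 13

t=0.000: E=7 Y=8 D=8 X=7 G=3
Draw 1: a1=0.680, a2=2.562, a3=0.249, a0=3.491; τ=−ln(0.3671)/3.491=0.287 → t=0.287; u2·a0=0.7090·3.491=2.475; a1=0.680 < 2.475 ≤ a1+a2=3.242 → R2 fires; E=7 Y=9 D=8 X=6 G=3
Draw 2: a1=0.680, a2=2.196, a3=0.249, a0=3.125; τ=−ln(0.1695)/3.125=0.568 → t=0.855; u2·a0=0.0387·3.125=0.121 ≤ a1=0.680 → R1 fires; E=7 Y=9 D=7 X=6 G=5
Draw 3: a1=0.595, a2=2.196, a3=0.415, a0=3.206; τ=−ln(0.8893)/3.206=0.037 → t=0.892; u2·a0=0.6919·3.206=2.218; a1=0.595 < 2.218 ≤ a1+a2=2.791 → R2 fires; E=7 Y=10 D=7 X=5 G=5
Draw 4: a1=0.595, a2=1.830, a3=0.415, a0=2.840; τ=−ln(0.4175)/2.840=0.308 → t=1.199; u2·a0=0.9948·2.840=2.825; a1+a2=2.425 < 2.825 ≤ a1+…+a3=2.840 → R3 fires; E=8 Y=10 D=7 X=5 G=5
Draw 5: a1=0.595, a2=1.830, a3=0.415, a0=2.840; τ=−ln(0.5117)/2.840=0.236 → t=1.435; u2·a0=0.8096·2.840=2.299; a1=0.595 < 2.299 ≤ a1+a2=2.425 → R2 fires; E=8 Y=11 D=7 X=4 G=5
Draw 6: a1=0.595, a2=1.464, a3=0.415, a0=2.474; τ=−ln(0.5597)/2.474=0.235 → t=1.670; u2·a0=0.7827·2.474=1.936; a1=0.595 < 1.936 ≤ a1+a2=2.059 → R2 fires; E=8 Y=12 D=7 X=3 G=5
Draw 7: a1=0.595, a2=1.098, a3=0.415, a0=2.108; τ=−ln(0.1592)/2.108=0.872 → t=2.541; u2·a0=0.8714·2.108=1.837; a1+a2=1.693 < 1.837 ≤ a1+…+a3=2.108 → R3 fires; E=9 Y=12 D=7 X=3 G=5
Draw 8: a1=0.595, a2=1.098, a3=0.415, a0=2.108; τ=−ln(0.5182)/2.108=0.312 → t=2.853; u2·a0=0.6080·2.108=1.282; a1=0.595 < 1.282 ≤ a1+a2=1.693 → R2 fires; E=9 Y=13 D=7 X=2 G=5
Draw 9: a1=0.595, a2=0.732, a3=0.415, a0=1.742; τ=−ln(0.1864)/1.742=0.964 → t=3.818 > T=3.35: stop.
Read off Y at T=3.35: 13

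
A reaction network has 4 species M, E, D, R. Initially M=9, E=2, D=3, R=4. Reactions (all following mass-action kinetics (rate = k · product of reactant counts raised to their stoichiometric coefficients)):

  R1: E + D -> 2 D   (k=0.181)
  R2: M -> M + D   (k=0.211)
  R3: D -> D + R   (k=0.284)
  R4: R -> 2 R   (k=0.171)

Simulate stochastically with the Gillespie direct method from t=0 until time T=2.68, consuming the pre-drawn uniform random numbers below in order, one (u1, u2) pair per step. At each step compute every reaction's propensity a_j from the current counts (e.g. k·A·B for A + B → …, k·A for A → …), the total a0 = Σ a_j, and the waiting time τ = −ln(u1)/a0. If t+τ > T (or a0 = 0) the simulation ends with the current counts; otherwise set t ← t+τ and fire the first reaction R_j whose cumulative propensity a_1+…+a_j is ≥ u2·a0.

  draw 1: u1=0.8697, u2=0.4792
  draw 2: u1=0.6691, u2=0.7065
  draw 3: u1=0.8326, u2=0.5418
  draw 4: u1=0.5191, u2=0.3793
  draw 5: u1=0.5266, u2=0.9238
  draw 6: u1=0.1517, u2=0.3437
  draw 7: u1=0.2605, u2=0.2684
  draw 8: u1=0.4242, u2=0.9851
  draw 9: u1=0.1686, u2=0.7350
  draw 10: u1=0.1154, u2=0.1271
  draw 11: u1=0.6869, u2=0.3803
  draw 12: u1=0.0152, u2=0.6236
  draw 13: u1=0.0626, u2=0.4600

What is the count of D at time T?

t=0.000: M=9 E=2 D=3 R=4
Draw 1: a1=1.086, a2=1.899, a3=0.852, a4=0.684, a0=4.521; τ=−ln(0.8697)/4.521=0.031 → t=0.031; u2·a0=0.4792·4.521=2.166; a1=1.086 < 2.166 ≤ a1+a2=2.985 → R2 fires; M=9 E=2 D=4 R=4
Draw 2: a1=1.448, a2=1.899, a3=1.136, a4=0.684, a0=5.167; τ=−ln(0.6691)/5.167=0.078 → t=0.109; u2·a0=0.7065·5.167=3.650; a1+a2=3.347 < 3.650 ≤ a1+…+a3=4.483 → R3 fires; M=9 E=2 D=4 R=5
Draw 3: a1=1.448, a2=1.899, a3=1.136, a4=0.855, a0=5.338; τ=−ln(0.8326)/5.338=0.034 → t=0.143; u2·a0=0.5418·5.338=2.892; a1=1.448 < 2.892 ≤ a1+a2=3.347 → R2 fires; M=9 E=2 D=5 R=5
Draw 4: a1=1.810, a2=1.899, a3=1.420, a4=0.855, a0=5.984; τ=−ln(0.5191)/5.984=0.110 → t=0.253; u2·a0=0.3793·5.984=2.270; a1=1.810 < 2.270 ≤ a1+a2=3.709 → R2 fires; M=9 E=2 D=6 R=5
Draw 5: a1=2.172, a2=1.899, a3=1.704, a4=0.855, a0=6.630; τ=−ln(0.5266)/6.630=0.097 → t=0.349; u2·a0=0.9238·6.630=6.125; a1+…+a3=5.775 < 6.125 ≤ a1+…+a4=6.630 → R4 fires; M=9 E=2 D=6 R=6
Draw 6: a1=2.172, a2=1.899, a3=1.704, a4=1.026, a0=6.801; τ=−ln(0.1517)/6.801=0.277 → t=0.627; u2·a0=0.3437·6.801=2.338; a1=2.172 < 2.338 ≤ a1+a2=4.071 → R2 fires; M=9 E=2 D=7 R=6
Draw 7: a1=2.534, a2=1.899, a3=1.988, a4=1.026, a0=7.447; τ=−ln(0.2605)/7.447=0.181 → t=0.807; u2·a0=0.2684·7.447=1.999 ≤ a1=2.534 → R1 fires; M=9 E=1 D=8 R=6
Draw 8: a1=1.448, a2=1.899, a3=2.272, a4=1.026, a0=6.645; τ=−ln(0.4242)/6.645=0.129 → t=0.936; u2·a0=0.9851·6.645=6.546; a1+…+a3=5.619 < 6.546 ≤ a1+…+a4=6.645 → R4 fires; M=9 E=1 D=8 R=7
Draw 9: a1=1.448, a2=1.899, a3=2.272, a4=1.197, a0=6.816; τ=−ln(0.1686)/6.816=0.261 → t=1.197; u2·a0=0.7350·6.816=5.010; a1+a2=3.347 < 5.010 ≤ a1+…+a3=5.619 → R3 fires; M=9 E=1 D=8 R=8
Draw 10: a1=1.448, a2=1.899, a3=2.272, a4=1.368, a0=6.987; τ=−ln(0.1154)/6.987=0.309 → t=1.506; u2·a0=0.1271·6.987=0.888 ≤ a1=1.448 → R1 fires; M=9 E=0 D=9 R=8
Draw 11: a1=0.000, a2=1.899, a3=2.556, a4=1.368, a0=5.823; τ=−ln(0.6869)/5.823=0.064 → t=1.571; u2·a0=0.3803·5.823=2.214; a1+a2=1.899 < 2.214 ≤ a1+…+a3=4.455 → R3 fires; M=9 E=0 D=9 R=9
Draw 12: a1=0.000, a2=1.899, a3=2.556, a4=1.539, a0=5.994; τ=−ln(0.0152)/5.994=0.698 → t=2.269; u2·a0=0.6236·5.994=3.738; a1+a2=1.899 < 3.738 ≤ a1+…+a3=4.455 → R3 fires; M=9 E=0 D=9 R=10
Draw 13: a1=0.000, a2=1.899, a3=2.556, a4=1.710, a0=6.165; τ=−ln(0.0626)/6.165=0.449 → t=2.719 > T=2.68: stop.
Read off D at T=2.68: 9

D at T = 9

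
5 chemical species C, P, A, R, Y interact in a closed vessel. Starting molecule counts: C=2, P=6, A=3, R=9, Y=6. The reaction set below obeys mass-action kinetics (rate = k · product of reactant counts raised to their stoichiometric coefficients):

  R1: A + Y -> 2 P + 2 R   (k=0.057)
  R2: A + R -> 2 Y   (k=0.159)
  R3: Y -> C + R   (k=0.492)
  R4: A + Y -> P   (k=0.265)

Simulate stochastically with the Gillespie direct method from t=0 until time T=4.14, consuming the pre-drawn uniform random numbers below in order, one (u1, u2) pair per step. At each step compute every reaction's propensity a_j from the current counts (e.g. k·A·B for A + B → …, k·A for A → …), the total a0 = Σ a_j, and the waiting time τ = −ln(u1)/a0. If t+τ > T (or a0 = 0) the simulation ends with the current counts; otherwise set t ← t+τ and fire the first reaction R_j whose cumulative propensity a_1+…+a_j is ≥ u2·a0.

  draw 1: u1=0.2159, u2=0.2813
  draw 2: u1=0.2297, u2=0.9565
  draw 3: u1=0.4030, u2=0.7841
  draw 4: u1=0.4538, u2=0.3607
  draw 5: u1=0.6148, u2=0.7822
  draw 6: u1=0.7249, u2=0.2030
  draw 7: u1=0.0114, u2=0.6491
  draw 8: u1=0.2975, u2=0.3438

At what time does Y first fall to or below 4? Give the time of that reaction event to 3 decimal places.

t=0.000: C=2 P=6 A=3 R=9 Y=6
Draw 1: a1=1.026, a2=4.293, a3=2.952, a4=4.770, a0=13.041; τ=−ln(0.2159)/13.041=0.118 → t=0.118; u2·a0=0.2813·13.041=3.668; a1=1.026 < 3.668 ≤ a1+a2=5.319 → R2 fires; C=2 P=6 A=2 R=8 Y=8
Draw 2: a1=0.912, a2=2.544, a3=3.936, a4=4.240, a0=11.632; τ=−ln(0.2297)/11.632=0.126 → t=0.244; u2·a0=0.9565·11.632=11.126; a1+…+a3=7.392 < 11.126 ≤ a1+…+a4=11.632 → R4 fires; C=2 P=7 A=1 R=8 Y=7
Draw 3: a1=0.399, a2=1.272, a3=3.444, a4=1.855, a0=6.970; τ=−ln(0.4030)/6.970=0.130 → t=0.374; u2·a0=0.7841·6.970=5.465; a1+…+a3=5.115 < 5.465 ≤ a1+…+a4=6.970 → R4 fires; C=2 P=8 A=0 R=8 Y=6
Draw 4: a1=0.000, a2=0.000, a3=2.952, a4=0.000, a0=2.952; τ=−ln(0.4538)/2.952=0.268 → t=0.642; u2·a0=0.3607·2.952=1.065; a1+a2=0.000 < 1.065 ≤ a1+…+a3=2.952 → R3 fires; C=3 P=8 A=0 R=9 Y=5
Draw 5: a1=0.000, a2=0.000, a3=2.460, a4=0.000, a0=2.460; τ=−ln(0.6148)/2.460=0.198 → t=0.840; u2·a0=0.7822·2.460=1.924; a1+a2=0.000 < 1.924 ≤ a1+…+a3=2.460 → R3 fires; C=4 P=8 A=0 R=10 Y=4
Draw 6: a1=0.000, a2=0.000, a3=1.968, a4=0.000, a0=1.968; τ=−ln(0.7249)/1.968=0.163 → t=1.003; u2·a0=0.2030·1.968=0.400; a1+a2=0.000 < 0.400 ≤ a1+…+a3=1.968 → R3 fires; C=5 P=8 A=0 R=11 Y=3
Draw 7: a1=0.000, a2=0.000, a3=1.476, a4=0.000, a0=1.476; τ=−ln(0.0114)/1.476=3.031 → t=4.035; u2·a0=0.6491·1.476=0.958; a1+a2=0.000 < 0.958 ≤ a1+…+a3=1.476 → R3 fires; C=6 P=8 A=0 R=12 Y=2
Draw 8: a1=0.000, a2=0.000, a3=0.984, a4=0.000, a0=0.984; τ=−ln(0.2975)/0.984=1.232 → t=5.267 > T=4.14: stop.
Y first becomes ≤ 4 when it reaches 4 at the event at t=0.840.

Threshold first reached at t = 0.840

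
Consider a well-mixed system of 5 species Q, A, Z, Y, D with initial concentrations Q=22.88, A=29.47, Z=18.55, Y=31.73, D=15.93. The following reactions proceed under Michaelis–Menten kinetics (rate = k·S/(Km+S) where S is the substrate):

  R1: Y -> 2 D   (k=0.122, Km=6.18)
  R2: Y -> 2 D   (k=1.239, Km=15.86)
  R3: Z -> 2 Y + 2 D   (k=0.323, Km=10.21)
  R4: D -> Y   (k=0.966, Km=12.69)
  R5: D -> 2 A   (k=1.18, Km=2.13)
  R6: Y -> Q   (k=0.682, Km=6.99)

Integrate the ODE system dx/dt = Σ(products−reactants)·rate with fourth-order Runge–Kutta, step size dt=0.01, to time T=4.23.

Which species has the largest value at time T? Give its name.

RK4 with dt=0.01: 423 steps to T=4.23. Trajectory (selected grid times):
t=0.00: Q=22.88 A=29.47 Z=18.55 Y=31.73 D=15.93
t=0.47: Q=23.14 A=30.45 Z=18.45 Y=31.48 D=16.25
t=0.94: Q=23.40 A=31.43 Z=18.35 Y=31.24 D=16.57
t=1.41: Q=23.67 A=32.42 Z=18.26 Y=30.99 D=16.88
t=1.88: Q=23.93 A=33.40 Z=18.16 Y=30.75 D=17.19
t=2.35: Q=24.19 A=34.39 Z=18.06 Y=30.52 D=17.49
t=2.82: Q=24.45 A=35.38 Z=17.97 Y=30.29 D=17.79
t=3.29: Q=24.71 A=36.37 Z=17.87 Y=30.06 D=18.08
t=3.76: Q=24.97 A=37.36 Z=17.77 Y=29.83 D=18.36
t=4.23: Q=25.23 A=38.36 Z=17.68 Y=29.60 D=18.64
At T=4.23: Q=25.23 A=38.36 Z=17.68 Y=29.60 D=18.64; the largest is A.

Dominant species at T: A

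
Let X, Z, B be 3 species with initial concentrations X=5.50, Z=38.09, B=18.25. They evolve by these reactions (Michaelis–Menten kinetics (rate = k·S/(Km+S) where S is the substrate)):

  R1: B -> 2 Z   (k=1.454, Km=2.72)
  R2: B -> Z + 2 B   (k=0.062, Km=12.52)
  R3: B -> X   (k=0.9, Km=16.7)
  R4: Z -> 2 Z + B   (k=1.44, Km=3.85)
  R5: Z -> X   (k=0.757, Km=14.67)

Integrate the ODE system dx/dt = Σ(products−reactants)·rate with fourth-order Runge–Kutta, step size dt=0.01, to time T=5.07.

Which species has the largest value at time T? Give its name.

Dominant species at T: Z

RK4 with dt=0.01: 507 steps to T=5.07. Trajectory (selected grid times):
t=0.00: X=5.50 Z=38.09 B=18.25
t=0.56: X=6.07 Z=39.95 B=18.03
t=1.13: X=6.65 Z=41.85 B=17.82
t=1.69: X=7.23 Z=43.70 B=17.61
t=2.25: X=7.81 Z=45.55 B=17.41
t=2.82: X=8.39 Z=47.44 B=17.22
t=3.38: X=8.98 Z=49.28 B=17.02
t=3.94: X=9.56 Z=51.13 B=16.84
t=4.51: X=10.15 Z=53.00 B=16.65
t=5.07: X=10.73 Z=54.84 B=16.48
At T=5.07: X=10.73 Z=54.84 B=16.48; the largest is Z.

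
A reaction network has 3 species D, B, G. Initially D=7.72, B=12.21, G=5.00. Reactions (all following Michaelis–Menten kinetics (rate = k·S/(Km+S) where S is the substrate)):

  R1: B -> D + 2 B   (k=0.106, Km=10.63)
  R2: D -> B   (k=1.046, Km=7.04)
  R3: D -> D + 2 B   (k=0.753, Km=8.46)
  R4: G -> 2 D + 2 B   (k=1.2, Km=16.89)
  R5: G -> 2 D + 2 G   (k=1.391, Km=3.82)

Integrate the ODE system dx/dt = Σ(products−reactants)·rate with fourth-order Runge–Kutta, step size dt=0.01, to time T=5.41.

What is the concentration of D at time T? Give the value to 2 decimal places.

D at T = 17.49

RK4 with dt=0.01: 541 steps to T=5.41. Trajectory (selected grid times):
t=0.00: D=7.72 B=12.21 G=5.00
t=0.60: D=8.71 B=13.36 G=5.31
t=1.20: D=9.73 B=14.58 G=5.63
t=1.80: D=10.77 B=15.85 G=5.95
t=2.40: D=11.83 B=17.17 G=6.27
t=3.01: D=12.93 B=18.57 G=6.60
t=3.61: D=14.04 B=19.99 G=6.93
t=4.21: D=15.17 B=21.45 G=7.25
t=4.81: D=16.32 B=22.96 G=7.59
t=5.41: D=17.49 B=24.50 G=7.92
Read off D at T=5.41: 17.49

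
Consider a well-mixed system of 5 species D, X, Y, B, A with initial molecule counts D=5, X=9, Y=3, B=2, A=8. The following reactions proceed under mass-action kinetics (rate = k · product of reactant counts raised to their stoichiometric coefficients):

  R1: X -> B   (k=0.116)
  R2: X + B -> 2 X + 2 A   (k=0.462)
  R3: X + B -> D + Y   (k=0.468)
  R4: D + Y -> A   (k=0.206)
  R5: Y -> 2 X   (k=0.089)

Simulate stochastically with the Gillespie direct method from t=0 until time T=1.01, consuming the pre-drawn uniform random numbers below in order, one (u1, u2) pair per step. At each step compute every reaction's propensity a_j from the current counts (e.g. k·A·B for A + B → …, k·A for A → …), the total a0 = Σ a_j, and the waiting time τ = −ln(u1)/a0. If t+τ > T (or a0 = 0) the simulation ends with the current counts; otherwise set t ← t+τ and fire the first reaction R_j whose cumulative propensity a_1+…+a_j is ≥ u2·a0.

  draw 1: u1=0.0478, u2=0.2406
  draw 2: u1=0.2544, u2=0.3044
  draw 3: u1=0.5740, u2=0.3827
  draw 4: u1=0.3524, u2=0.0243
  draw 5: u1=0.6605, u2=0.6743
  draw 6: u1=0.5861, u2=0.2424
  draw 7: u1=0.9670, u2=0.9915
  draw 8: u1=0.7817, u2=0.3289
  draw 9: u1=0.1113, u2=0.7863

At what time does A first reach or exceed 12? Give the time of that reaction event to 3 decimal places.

t=0.000: D=5 X=9 Y=3 B=2 A=8
Draw 1: a1=1.044, a2=8.316, a3=8.424, a4=3.090, a5=0.267, a0=21.141; τ=−ln(0.0478)/21.141=0.144 → t=0.144; u2·a0=0.2406·21.141=5.087; a1=1.044 < 5.087 ≤ a1+a2=9.360 → R2 fires; D=5 X=10 Y=3 B=1 A=10
Draw 2: a1=1.160, a2=4.620, a3=4.680, a4=3.090, a5=0.267, a0=13.817; τ=−ln(0.2544)/13.817=0.099 → t=0.243; u2·a0=0.3044·13.817=4.206; a1=1.160 < 4.206 ≤ a1+a2=5.780 → R2 fires; D=5 X=11 Y=3 B=0 A=12
Draw 3: a1=1.276, a2=0.000, a3=0.000, a4=3.090, a5=0.267, a0=4.633; τ=−ln(0.5740)/4.633=0.120 → t=0.363; u2·a0=0.3827·4.633=1.773; a1+…+a3=1.276 < 1.773 ≤ a1+…+a4=4.366 → R4 fires; D=4 X=11 Y=2 B=0 A=13
Draw 4: a1=1.276, a2=0.000, a3=0.000, a4=1.648, a5=0.178, a0=3.102; τ=−ln(0.3524)/3.102=0.336 → t=0.699; u2·a0=0.0243·3.102=0.075 ≤ a1=1.276 → R1 fires; D=4 X=10 Y=2 B=1 A=13
Draw 5: a1=1.160, a2=4.620, a3=4.680, a4=1.648, a5=0.178, a0=12.286; τ=−ln(0.6605)/12.286=0.034 → t=0.733; u2·a0=0.6743·12.286=8.284; a1+a2=5.780 < 8.284 ≤ a1+…+a3=10.460 → R3 fires; D=5 X=9 Y=3 B=0 A=13
Draw 6: a1=1.044, a2=0.000, a3=0.000, a4=3.090, a5=0.267, a0=4.401; τ=−ln(0.5861)/4.401=0.121 → t=0.854; u2·a0=0.2424·4.401=1.067; a1+…+a3=1.044 < 1.067 ≤ a1+…+a4=4.134 → R4 fires; D=4 X=9 Y=2 B=0 A=14
Draw 7: a1=1.044, a2=0.000, a3=0.000, a4=1.648, a5=0.178, a0=2.870; τ=−ln(0.9670)/2.870=0.012 → t=0.866; u2·a0=0.9915·2.870=2.846; a1+…+a4=2.692 < 2.846 ≤ a1+…+a5=2.870 → R5 fires; D=4 X=11 Y=1 B=0 A=14
Draw 8: a1=1.276, a2=0.000, a3=0.000, a4=0.824, a5=0.089, a0=2.189; τ=−ln(0.7817)/2.189=0.113 → t=0.978; u2·a0=0.3289·2.189=0.720 ≤ a1=1.276 → R1 fires; D=4 X=10 Y=1 B=1 A=14
Draw 9: a1=1.160, a2=4.620, a3=4.680, a4=0.824, a5=0.089, a0=11.373; τ=−ln(0.1113)/11.373=0.193 → t=1.171 > T=1.01: stop.
A first becomes ≥ 12 when it reaches 12 at the event at t=0.243.

Threshold first reached at t = 0.243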